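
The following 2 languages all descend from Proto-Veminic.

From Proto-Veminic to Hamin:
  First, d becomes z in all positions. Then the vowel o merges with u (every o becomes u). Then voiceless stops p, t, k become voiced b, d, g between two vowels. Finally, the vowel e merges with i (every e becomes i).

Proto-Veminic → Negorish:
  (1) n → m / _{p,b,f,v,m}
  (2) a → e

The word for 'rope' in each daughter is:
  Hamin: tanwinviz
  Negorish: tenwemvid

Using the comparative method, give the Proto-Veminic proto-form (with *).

Position 2: Hamin has a, Negorish has e. Hamin preserves a here (none of its changes turn any other segment into a), so the proto-segment is *a.
Position 9: Hamin has z, Negorish has d. Negorish preserves d here (none of its changes turn any other segment into d), so the proto-segment is *d.
Position 6: Hamin has n, Negorish has m. Hamin preserves n here (none of its changes turn any other segment into n), so the proto-segment is *n.
Verify the candidate proto-form against each daughter:
Hamin: start from *tanwenvid.
  rule 1 (unconditioned shift): tanwenvid → tanwenviz
  rule 2: no change — tanwenviz
  rule 3: no change — tanwenviz
  rule 4 (vowel merger): tanwenviz → tanwinviz
  ⇒ Hamin tanwinviz
Negorish: start from *tanwenvid.
  rule 1 (nasal place assimilation): tanwenvid → tanwemvid
  rule 2 (vowel merger): tanwemvid → tenwemvid
  ⇒ Negorish tenwemvid
No other proto-form is consistent with every reflex, so the reconstruction is *tanwenvid.

*tanwenvid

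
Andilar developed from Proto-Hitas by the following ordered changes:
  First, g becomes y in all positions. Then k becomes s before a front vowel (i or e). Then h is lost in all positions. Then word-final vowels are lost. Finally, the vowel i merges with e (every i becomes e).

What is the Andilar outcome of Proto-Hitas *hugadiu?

uyade

Andilar: *hugadiu > huyadiu > uyadiu > uyadi > uyade  (by unconditioned shift, h-loss, apocope, vowel merger)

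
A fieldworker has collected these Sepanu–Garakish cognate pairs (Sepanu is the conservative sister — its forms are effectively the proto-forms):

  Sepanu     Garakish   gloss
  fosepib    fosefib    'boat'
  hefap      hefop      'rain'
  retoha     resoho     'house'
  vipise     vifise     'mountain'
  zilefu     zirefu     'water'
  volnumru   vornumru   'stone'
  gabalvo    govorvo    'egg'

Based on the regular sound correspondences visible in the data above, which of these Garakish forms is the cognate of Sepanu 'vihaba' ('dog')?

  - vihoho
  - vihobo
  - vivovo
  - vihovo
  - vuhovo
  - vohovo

gabalvo ~ govorvo — Sepanu a corresponds to Garakish o after a consonant, before a labial obstruent.
gabalvo ~ govorvo — Sepanu b corresponds to Garakish v between vowels (before a back vowel).
retoha ~ resoho — Sepanu a corresponds to Garakish o word-finally.
Applying these to Sepanu 'vihaba':
  vihaba → vihoba   (a→o after a consonant, before a labial obstruent)
  vihoba → vihova   (b→v between vowels (before a back vowel))
  vihova → vihovo   (a→o word-finally)
So the Garakish cognate is 'vihovo'.

vihovo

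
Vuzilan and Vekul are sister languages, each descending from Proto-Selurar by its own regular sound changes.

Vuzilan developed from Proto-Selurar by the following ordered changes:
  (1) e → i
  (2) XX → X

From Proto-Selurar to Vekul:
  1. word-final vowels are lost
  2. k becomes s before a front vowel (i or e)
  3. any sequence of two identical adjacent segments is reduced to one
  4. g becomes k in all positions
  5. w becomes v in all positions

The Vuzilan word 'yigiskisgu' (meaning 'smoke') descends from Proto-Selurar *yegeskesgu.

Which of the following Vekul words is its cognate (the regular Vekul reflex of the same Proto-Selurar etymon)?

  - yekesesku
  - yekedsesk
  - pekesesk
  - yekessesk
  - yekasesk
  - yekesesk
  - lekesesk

yekesesk

Vekul: start from *yegeskesgu.
  rule 1 (apocope): yegeskesgu → yegeskesg
  rule 2 (palatalisation): yegeskesg → yegessesg
  rule 3 (degemination): yegessesg → yegesesg
  rule 4 (unconditioned shift): yegesesg → yekesesk
  rule 5: no change — yekesesk
  ⇒ Vekul yekesesk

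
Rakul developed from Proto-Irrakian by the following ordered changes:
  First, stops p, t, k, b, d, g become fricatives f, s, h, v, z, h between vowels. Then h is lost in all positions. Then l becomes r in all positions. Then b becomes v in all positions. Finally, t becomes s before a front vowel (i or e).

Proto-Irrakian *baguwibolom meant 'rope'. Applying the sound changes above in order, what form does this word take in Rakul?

vauwivorom

Rakul: start from *baguwibolom.
  rule 1 (intervocalic lenition): baguwibolom → bahuwivolom
  rule 2 (h-loss): bahuwivolom → bauwivolom
  rule 3 (unconditioned shift): bauwivolom → bauwivorom
  rule 4 (unconditioned shift): bauwivorom → vauwivorom
  rule 5: no change — vauwivorom
  ⇒ Rakul vauwivorom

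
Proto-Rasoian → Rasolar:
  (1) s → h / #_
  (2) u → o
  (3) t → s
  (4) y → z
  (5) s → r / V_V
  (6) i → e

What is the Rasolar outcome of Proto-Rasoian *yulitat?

Rasolar: start from *yulitat.
  rule 1: no change — yulitat
  rule 2 (vowel merger): yulitat → yolitat
  rule 3 (unconditioned shift): yolitat → yolisas
  rule 4 (unconditioned shift): yolisas → zolisas
  rule 5 (rhotacism): zolisas → zoliras
  rule 6 (vowel merger): zoliras → zoleras
  ⇒ Rasolar zoleras

zoleras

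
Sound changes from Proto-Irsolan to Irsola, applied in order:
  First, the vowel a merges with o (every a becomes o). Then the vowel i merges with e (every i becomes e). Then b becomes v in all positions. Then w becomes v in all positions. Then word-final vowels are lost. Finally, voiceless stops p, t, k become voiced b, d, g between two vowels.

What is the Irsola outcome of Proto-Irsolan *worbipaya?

Irsola: start from *worbipaya.
  rule 1 (vowel merger): worbipaya → worbipoyo
  rule 2 (vowel merger): worbipoyo → worbepoyo
  rule 3 (unconditioned shift): worbepoyo → worvepoyo
  rule 4 (unconditioned shift): worvepoyo → vorvepoyo
  rule 5 (apocope): vorvepoyo → vorvepoy
  rule 6 (intervocalic voicing): vorvepoy → vorveboy
  ⇒ Irsola vorveboy

vorveboy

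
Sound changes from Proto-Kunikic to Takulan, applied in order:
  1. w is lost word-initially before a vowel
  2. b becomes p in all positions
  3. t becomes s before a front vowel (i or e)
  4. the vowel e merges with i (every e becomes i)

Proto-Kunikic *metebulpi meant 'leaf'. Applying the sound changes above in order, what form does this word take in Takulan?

Takulan: *metebulpi > metepulpi > mesepulpi > misipulpi  (by unconditioned shift, palatalisation, vowel merger)

misipulpi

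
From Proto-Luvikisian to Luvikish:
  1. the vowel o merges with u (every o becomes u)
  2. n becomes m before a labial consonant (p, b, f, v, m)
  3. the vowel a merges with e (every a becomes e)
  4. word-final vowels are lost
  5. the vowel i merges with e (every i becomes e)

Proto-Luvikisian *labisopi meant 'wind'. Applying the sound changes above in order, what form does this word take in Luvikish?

Luvikish: start from *labisopi.
  rule 1 (vowel merger): labisopi → labisupi
  rule 2: no change — labisupi
  rule 3 (vowel merger): labisupi → lebisupi
  rule 4 (apocope): lebisupi → lebisup
  rule 5 (vowel merger): lebisup → lebesup
  ⇒ Luvikish lebesup

lebesup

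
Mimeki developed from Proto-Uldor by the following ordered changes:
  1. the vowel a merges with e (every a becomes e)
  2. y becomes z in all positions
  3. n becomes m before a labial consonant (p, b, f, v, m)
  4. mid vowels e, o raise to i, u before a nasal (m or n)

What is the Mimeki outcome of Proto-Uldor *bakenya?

Mimeki: *bakenya > bekenye > bekenze > bekinze  (by vowel merger, unconditioned shift, pre-nasal raising)

bekinze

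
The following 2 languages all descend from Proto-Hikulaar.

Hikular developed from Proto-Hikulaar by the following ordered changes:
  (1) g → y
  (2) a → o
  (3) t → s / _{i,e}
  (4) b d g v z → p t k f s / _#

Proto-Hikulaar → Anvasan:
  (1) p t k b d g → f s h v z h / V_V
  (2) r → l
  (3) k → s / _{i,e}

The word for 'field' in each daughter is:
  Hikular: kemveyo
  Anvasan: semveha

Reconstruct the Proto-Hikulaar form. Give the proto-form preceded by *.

Position 1: Hikular has k, Anvasan has s. Hikular preserves k here (none of its changes turn any other segment into k), so the proto-segment is *k.
Position 6: Hikular has y, Anvasan has h. Taking the neighbouring segments as reconstructed: Hikular y could go back to *g or *y; Anvasan h could go back to *k or *g or *h — the one source consistent with every daughter is *g.
This points to *kemvega. Verify forward in each daughter:
Hikular: *kemvega > kemveya > kemveyo  (by unconditioned shift, vowel merger)
Anvasan: *kemvega > kemveha > semveha  (by intervocalic lenition, palatalisation)
*kemvega is the unique common source.

*kemvega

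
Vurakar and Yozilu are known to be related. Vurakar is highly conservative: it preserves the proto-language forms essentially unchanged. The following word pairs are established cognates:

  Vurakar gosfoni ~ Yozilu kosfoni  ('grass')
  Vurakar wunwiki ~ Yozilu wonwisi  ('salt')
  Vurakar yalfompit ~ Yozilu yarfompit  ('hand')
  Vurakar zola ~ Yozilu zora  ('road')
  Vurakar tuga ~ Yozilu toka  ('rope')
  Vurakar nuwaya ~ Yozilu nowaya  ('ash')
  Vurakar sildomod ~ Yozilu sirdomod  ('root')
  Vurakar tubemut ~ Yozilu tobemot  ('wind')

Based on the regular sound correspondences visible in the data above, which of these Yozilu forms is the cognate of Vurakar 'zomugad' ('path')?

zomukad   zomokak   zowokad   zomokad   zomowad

zomokad

tuga ~ toka, nuwaya ~ nowaya — Vurakar u corresponds to Yozilu o after a consonant, before a consonant other than r, m, n, p, b, f, v.
tuga ~ toka — Vurakar g corresponds to Yozilu k between vowels (before a back vowel).
Applying these to Vurakar 'zomugad':
  zomugad → zomogad   (u→o after a consonant, before a consonant other than r, m, n, p, b, f, v)
  zomogad → zomokad   (g→k between vowels (before a back vowel))
So the Yozilu cognate is 'zomokad'.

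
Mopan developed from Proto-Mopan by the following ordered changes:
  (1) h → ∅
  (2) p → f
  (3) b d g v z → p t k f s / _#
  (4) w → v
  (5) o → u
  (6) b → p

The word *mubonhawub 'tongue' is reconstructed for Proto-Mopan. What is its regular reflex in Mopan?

mupunavup

Mopan: *mubonhawub
  mubonhawub → mubonawub   [h-loss]
  mubonawub (rule 2 does not apply)
  mubonawub → mubonawup   [final devoicing]
  mubonawup → mubonavup   [unconditioned shift]
  mubonavup → mubunavup   [vowel merger]
  mubunavup → mupunavup   [unconditioned shift]
  giving Mopan mupunavup.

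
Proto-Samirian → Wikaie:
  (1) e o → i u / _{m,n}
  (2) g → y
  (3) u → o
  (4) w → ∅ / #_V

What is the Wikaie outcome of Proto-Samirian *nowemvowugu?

nowimvowoyo

Wikaie: start from *nowemvowugu.
  rule 1 (pre-nasal raising): nowemvowugu → nowimvowugu
  rule 2 (unconditioned shift): nowimvowugu → nowimvowuyu
  rule 3 (vowel merger): nowimvowuyu → nowimvowoyo
  rule 4: no change — nowimvowoyo
  ⇒ Wikaie nowimvowoyo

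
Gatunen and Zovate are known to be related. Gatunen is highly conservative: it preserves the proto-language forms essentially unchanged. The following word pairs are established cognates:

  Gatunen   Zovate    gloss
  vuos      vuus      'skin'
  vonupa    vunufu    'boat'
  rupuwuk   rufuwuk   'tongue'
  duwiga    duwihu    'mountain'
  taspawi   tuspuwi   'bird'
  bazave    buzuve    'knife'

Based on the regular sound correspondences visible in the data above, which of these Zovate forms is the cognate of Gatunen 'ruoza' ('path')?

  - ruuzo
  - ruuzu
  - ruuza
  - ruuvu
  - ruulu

vuos ~ vuus — Gatunen o corresponds to Zovate u after a vowel, before a consonant other than r, m, n, p, b, f, v.
vonupa ~ vunufu, duwiga ~ duwihu — Gatunen a corresponds to Zovate u word-finally.
Applying these to Gatunen 'ruoza':
  ruoza → ruuza   (o→u after a vowel, before a consonant other than r, m, n, p, b, f, v)
  ruuza → ruuzu   (a→u word-finally)
So the Zovate cognate is 'ruuzu'.

ruuzu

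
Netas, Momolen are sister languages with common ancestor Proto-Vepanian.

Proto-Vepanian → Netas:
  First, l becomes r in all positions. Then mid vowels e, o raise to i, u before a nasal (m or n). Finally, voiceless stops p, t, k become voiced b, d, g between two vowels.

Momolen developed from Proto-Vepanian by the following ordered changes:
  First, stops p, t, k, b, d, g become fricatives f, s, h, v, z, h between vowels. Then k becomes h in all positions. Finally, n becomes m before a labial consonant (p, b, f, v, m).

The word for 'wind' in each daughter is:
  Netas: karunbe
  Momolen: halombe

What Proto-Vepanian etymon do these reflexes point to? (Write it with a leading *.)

Position 1: Netas has k, Momolen has h. Netas preserves k here (none of its changes turn any other segment into k), so the proto-segment is *k.
Position 5: Netas has n, Momolen has m. Netas preserves n here (none of its changes turn any other segment into n), so the proto-segment is *n.
Position 4: Netas has u, Momolen has o. Momolen preserves o here (none of its changes turn any other segment into o), so the proto-segment is *o.
Verify the candidate proto-form against each daughter:
Netas: *kalonbe
  kalonbe → karonbe   [unconditioned shift]
  karonbe → karunbe   [pre-nasal raising]
  karunbe (rule 3 does not apply)
  giving Netas karunbe.
Momolen: *kalonbe
  kalonbe (rule 1 does not apply)
  kalonbe → halonbe   [unconditioned shift]
  halonbe → halombe   [nasal place assimilation]
  giving Momolen halombe.
Only *kalonbe yields all of Netas karunbe, Momolen halombe.

*kalonbe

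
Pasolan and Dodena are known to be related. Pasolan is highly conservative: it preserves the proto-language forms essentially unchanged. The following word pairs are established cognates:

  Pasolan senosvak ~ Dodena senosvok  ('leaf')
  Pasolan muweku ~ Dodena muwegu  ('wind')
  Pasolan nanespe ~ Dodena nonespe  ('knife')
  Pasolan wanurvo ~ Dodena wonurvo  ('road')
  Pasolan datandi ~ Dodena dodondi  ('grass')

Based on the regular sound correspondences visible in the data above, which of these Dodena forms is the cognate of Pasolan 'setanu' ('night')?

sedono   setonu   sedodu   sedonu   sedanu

sedonu

datandi ~ dodondi — Pasolan t corresponds to Dodena d between vowels (before a back vowel).
nanespe ~ nonespe, wanurvo ~ wonurvo — Pasolan a corresponds to Dodena o after a consonant, before a nasal.
Applying these to Pasolan 'setanu':
  setanu → sedanu   (t→d between vowels (before a back vowel))
  sedanu → sedonu   (a→o after a consonant, before a nasal)
So the Dodena cognate is 'sedonu'.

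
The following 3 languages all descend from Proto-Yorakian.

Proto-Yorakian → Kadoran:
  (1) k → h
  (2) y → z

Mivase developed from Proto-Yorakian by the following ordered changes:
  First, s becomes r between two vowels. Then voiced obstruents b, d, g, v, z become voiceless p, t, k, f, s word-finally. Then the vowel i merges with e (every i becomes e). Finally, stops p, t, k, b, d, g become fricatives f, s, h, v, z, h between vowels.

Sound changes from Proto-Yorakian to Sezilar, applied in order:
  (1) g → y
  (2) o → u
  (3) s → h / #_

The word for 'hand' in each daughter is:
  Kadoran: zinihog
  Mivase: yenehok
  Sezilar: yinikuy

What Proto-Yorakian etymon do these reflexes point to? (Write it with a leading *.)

Position 2: Kadoran has i, Mivase has e, Sezilar has i. Kadoran preserves i here (none of its changes turn any other segment into i), so the proto-segment is *i.
Position 6: Kadoran has o, Mivase has o, Sezilar has u. Kadoran preserves o here (none of its changes turn any other segment into o), so the proto-segment is *o.
This points to *yinikog. Verify forward in each daughter:
Kadoran: start from *yinikog.
  rule 1 (unconditioned shift): yinikog → yinihog
  rule 2 (unconditioned shift): yinihog → zinihog
  ⇒ Kadoran zinihog
Mivase: start from *yinikog.
  rule 1: no change — yinikog
  rule 2 (final devoicing): yinikog → yinikok
  rule 3 (vowel merger): yinikok → yenekok
  rule 4 (intervocalic lenition): yenekok → yenehok
  ⇒ Mivase yenehok
Sezilar: *yinikog > yinikoy > yinikuy  (by unconditioned shift, vowel merger)
*yinikog is the unique common source.

*yinikog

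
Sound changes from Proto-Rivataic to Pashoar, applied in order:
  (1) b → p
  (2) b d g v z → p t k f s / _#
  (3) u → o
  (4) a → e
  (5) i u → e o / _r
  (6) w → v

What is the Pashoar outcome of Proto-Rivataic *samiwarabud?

semiverepot

Pashoar: start from *samiwarabud.
  rule 1 (unconditioned shift): samiwarabud → samiwarapud
  rule 2 (final devoicing): samiwarapud → samiwaraput
  rule 3 (vowel merger): samiwaraput → samiwarapot
  rule 4 (vowel merger): samiwarapot → semiwerepot
  rule 5: no change — semiwerepot
  rule 6 (unconditioned shift): semiwerepot → semiverepot
  ⇒ Pashoar semiverepot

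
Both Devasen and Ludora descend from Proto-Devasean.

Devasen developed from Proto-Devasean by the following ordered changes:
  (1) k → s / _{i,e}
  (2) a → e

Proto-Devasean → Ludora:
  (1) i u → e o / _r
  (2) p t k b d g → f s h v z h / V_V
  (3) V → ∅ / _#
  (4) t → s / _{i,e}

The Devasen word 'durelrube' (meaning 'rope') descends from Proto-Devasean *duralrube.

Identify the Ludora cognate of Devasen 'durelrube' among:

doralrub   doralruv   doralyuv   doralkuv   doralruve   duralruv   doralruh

Ludora: *duralrube > doralrube > doralruve > doralruv  (by pre-rhotic lowering, intervocalic lenition, apocope)
The other candidates each miss or misapply at least one Ludora change.

doralruv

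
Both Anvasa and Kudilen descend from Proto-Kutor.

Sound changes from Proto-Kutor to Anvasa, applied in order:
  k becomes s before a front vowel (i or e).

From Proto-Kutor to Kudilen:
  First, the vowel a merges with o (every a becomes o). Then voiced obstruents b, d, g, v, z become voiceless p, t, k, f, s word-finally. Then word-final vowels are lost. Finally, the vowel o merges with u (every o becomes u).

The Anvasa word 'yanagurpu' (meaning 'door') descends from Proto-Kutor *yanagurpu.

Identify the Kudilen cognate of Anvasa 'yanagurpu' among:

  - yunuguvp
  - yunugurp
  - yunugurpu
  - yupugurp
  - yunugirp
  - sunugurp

Kudilen: *yanagurpu > yonogurpu > yonogurp > yunugurp  (by vowel merger, apocope, vowel merger)
Only 'yunugurp' matches the regular Kudilen development of *yanagurpu.

yunugurp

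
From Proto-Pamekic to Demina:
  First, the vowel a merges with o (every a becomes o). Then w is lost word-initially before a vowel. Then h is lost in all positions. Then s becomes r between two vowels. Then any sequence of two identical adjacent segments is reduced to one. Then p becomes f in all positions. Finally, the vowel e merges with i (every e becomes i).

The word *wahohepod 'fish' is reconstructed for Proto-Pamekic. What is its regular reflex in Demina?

Demina: *wahohepod > wohohepod > ohohepod > ooepod > oepod > oefod > oifod  (by vowel merger, glide loss, h-loss, degemination, unconditioned shift, vowel merger)

oifod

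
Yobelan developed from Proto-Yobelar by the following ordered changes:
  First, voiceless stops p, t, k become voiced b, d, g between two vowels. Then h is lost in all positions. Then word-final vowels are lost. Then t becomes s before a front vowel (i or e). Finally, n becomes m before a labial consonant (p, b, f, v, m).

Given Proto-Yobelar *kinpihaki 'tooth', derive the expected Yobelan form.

kimpiag

Yobelan: *kinpihaki > kinpihagi > kinpiagi > kinpiag > kimpiag  (by intervocalic voicing, h-loss, apocope, nasal place assimilation)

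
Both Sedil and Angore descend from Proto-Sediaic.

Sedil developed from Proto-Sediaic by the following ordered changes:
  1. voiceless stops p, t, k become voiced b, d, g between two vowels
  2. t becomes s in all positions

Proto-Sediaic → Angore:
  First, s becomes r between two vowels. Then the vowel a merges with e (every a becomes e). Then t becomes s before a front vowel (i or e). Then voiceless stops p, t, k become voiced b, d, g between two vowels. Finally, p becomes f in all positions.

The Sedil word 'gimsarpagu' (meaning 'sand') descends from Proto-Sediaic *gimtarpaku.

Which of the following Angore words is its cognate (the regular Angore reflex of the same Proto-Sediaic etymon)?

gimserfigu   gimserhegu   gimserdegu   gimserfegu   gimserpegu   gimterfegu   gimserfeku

gimserfegu

Angore: start from *gimtarpaku.
  rule 1: no change — gimtarpaku
  rule 2 (vowel merger): gimtarpaku → gimterpeku
  rule 3 (palatalisation): gimterpeku → gimserpeku
  rule 4 (intervocalic voicing): gimserpeku → gimserpegu
  rule 5 (unconditioned shift): gimserpegu → gimserfegu
  ⇒ Angore gimserfegu
Only 'gimserfegu' matches the regular Angore development of *gimtarpaku.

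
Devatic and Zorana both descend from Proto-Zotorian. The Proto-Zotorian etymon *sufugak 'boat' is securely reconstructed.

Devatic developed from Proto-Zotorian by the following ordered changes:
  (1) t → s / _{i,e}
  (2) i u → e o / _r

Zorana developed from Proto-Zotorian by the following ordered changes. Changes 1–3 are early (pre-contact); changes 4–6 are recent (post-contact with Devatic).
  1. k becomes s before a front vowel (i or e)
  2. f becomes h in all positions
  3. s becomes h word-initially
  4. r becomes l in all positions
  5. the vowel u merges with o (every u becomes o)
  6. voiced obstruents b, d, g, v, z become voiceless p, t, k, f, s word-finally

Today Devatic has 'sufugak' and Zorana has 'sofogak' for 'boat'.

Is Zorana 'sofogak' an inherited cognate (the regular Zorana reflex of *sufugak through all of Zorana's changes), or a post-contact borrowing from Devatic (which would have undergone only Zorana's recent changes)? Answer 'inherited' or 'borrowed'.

borrowed

If inherited, *sufugak would pass through all of Zorana's changes:
Zorana: start from *sufugak.
  rule 1: no change — sufugak
  rule 2 (unconditioned shift): sufugak → suhugak
  rule 3 (debuccalisation): suhugak → huhugak
  rule 4: no change — huhugak
  rule 5 (vowel merger): huhugak → hohogak
  rule 6: no change — hohogak
  ⇒ Zorana hohogak
If borrowed from Devatic 'sufugak' after the early changes, it would undergo only the recent ones:
  rule 4 (unconditioned shift): no change (sufugak)
  rule 5 (vowel merger): sufugak → sofogak
  rule 6 (final devoicing): no change (sofogak)
  ⇒ as a loan: sofogak
Zorana 'sofogak' matches the loan outcome 'sofogak', not the inherited 'hohogak' — it skipped the early Zorana changes, so it was borrowed from Devatic.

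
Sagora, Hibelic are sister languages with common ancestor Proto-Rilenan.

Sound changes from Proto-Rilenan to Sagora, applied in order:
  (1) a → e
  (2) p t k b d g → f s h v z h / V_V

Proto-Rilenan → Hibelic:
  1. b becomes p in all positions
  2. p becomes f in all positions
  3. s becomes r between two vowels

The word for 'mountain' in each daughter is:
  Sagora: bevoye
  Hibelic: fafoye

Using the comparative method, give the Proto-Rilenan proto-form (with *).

Position 1: Sagora has b, Hibelic has f. Sagora preserves b here (none of its changes turn any other segment into b), so the proto-segment is *b.
Position 2: Sagora has e, Hibelic has a. Hibelic preserves a here (none of its changes turn any other segment into a), so the proto-segment is *a.
This points to *baboye. Verify forward in each daughter:
Sagora: *baboye
  baboye → beboye   [vowel merger]
  beboye → bevoye   [intervocalic lenition]
  giving Sagora bevoye.
Hibelic: start from *baboye.
  rule 1 (unconditioned shift): baboye → papoye
  rule 2 (unconditioned shift): papoye → fafoye
  rule 3: no change — fafoye
  ⇒ Hibelic fafoye
*baboye is the unique common source.

*baboye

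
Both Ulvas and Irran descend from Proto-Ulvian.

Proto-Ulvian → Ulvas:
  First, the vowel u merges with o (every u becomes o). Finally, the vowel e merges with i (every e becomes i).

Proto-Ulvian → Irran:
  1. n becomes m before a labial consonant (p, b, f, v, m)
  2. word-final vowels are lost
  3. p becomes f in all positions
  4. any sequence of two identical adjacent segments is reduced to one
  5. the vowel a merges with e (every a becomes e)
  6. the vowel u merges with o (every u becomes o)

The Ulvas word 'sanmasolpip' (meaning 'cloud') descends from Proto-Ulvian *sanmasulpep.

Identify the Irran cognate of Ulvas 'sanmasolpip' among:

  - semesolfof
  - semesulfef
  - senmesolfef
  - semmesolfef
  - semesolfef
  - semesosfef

semesolfef

Irran: start from *sanmasulpep.
  rule 1 (nasal place assimilation): sanmasulpep → sammasulpep
  rule 2: no change — sammasulpep
  rule 3 (unconditioned shift): sammasulpep → sammasulfef
  rule 4 (degemination): sammasulfef → samasulfef
  rule 5 (vowel merger): samasulfef → semesulfef
  rule 6 (vowel merger): semesulfef → semesolfef
  ⇒ Irran semesolfef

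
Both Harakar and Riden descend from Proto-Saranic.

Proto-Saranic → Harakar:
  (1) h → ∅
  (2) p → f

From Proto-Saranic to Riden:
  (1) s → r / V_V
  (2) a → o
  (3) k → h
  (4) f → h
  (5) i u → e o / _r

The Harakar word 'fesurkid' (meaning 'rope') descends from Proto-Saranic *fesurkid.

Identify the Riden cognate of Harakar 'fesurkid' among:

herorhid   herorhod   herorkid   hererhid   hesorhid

Riden: *fesurkid > ferurkid > ferurhid > herurhid > herorhid  (by rhotacism, unconditioned shift, unconditioned shift, pre-rhotic lowering)
The other candidates each miss or misapply at least one Riden change.

herorhid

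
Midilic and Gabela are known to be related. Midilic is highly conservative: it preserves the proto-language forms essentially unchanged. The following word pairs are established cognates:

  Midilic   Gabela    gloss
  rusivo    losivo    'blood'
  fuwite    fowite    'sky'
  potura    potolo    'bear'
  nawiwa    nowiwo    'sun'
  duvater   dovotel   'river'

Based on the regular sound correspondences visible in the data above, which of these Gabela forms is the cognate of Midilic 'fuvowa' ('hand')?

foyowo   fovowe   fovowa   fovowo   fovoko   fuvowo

duvater ~ dovotel — Midilic u corresponds to Gabela o after a consonant, before a labial obstruent.
potura ~ potolo, nawiwa ~ nowiwo — Midilic a corresponds to Gabela o word-finally.
Applying these to Midilic 'fuvowa':
  fuvowa → fovowa   (u→o after a consonant, before a labial obstruent)
  fovowa → fovowo   (a→o word-finally)
So the Gabela cognate is 'fovowo'.

fovowo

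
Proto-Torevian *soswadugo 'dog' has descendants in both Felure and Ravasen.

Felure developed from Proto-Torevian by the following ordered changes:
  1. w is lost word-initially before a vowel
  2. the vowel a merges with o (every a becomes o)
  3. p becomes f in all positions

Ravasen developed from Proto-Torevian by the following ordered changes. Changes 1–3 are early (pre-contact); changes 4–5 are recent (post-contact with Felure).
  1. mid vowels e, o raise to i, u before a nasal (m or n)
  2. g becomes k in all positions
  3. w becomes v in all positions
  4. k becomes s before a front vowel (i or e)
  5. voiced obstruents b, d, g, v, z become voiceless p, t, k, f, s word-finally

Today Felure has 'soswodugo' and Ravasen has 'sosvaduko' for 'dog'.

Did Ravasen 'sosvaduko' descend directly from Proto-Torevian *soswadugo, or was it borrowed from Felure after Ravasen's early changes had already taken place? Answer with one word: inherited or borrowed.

inherited

If inherited, *soswadugo would pass through all of Ravasen's changes:
Ravasen: *soswadugo > soswaduko > sosvaduko  (by unconditioned shift, unconditioned shift)
If borrowed from Felure 'soswodugo' after the early changes, it would undergo only the recent ones:
  rule 4 (palatalisation): no change (soswodugo)
  rule 5 (final devoicing): no change (soswodugo)
  ⇒ as a loan: soswodugo
Ravasen 'sosvaduko' matches the inherited outcome exactly, so it is an inherited cognate, not a loan.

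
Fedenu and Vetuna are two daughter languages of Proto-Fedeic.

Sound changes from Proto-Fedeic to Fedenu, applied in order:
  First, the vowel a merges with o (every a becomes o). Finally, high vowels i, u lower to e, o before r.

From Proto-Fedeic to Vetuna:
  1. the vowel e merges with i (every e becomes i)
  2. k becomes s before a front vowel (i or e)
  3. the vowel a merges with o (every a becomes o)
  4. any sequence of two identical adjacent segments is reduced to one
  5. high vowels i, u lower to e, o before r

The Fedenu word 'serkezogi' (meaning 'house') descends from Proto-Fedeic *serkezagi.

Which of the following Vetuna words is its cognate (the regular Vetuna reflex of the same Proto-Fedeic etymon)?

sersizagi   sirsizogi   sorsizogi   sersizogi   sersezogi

Vetuna: start from *serkezagi.
  rule 1 (vowel merger): serkezagi → sirkizagi
  rule 2 (palatalisation): sirkizagi → sirsizagi
  rule 3 (vowel merger): sirsizagi → sirsizogi
  rule 4: no change — sirsizogi
  rule 5 (pre-rhotic lowering): sirsizogi → sersizogi
  ⇒ Vetuna sersizogi
The other candidates each miss or misapply at least one Vetuna change.

sersizogi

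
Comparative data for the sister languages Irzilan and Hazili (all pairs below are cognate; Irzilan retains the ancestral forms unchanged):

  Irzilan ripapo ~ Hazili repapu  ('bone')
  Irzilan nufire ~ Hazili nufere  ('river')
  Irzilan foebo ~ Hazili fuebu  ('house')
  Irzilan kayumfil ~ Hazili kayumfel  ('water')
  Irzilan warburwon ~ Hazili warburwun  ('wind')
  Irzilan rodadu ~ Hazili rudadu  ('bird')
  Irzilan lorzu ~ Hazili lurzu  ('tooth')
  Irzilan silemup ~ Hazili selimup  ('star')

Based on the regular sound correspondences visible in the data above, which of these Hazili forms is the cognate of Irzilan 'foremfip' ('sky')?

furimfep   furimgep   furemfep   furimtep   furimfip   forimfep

lorzu ~ lurzu — Irzilan o corresponds to Hazili u after a consonant, before r.
silemup ~ selimup — Irzilan e corresponds to Hazili i after a consonant, before a nasal.
ripapo ~ repapu — Irzilan i corresponds to Hazili e after a consonant, before a labial obstruent.
Applying these to Irzilan 'foremfip':
  foremfip → furemfip   (o→u after a consonant, before r)
  furemfip → furimfip   (e→i after a consonant, before a nasal)
  furimfip → furimfep   (i→e after a consonant, before a labial obstruent)
So the Hazili cognate is 'furimfep'.

furimfep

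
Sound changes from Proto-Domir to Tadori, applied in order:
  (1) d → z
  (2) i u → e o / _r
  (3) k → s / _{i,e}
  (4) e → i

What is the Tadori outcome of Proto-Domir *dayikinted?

Tadori: *dayikinted
  dayikinted → zayikintez   [unconditioned shift]
  zayikintez (rule 2 does not apply)
  zayikintez → zayisintez   [palatalisation]
  zayisintez → zayisintiz   [vowel merger]
  giving Tadori zayisintiz.

zayisintiz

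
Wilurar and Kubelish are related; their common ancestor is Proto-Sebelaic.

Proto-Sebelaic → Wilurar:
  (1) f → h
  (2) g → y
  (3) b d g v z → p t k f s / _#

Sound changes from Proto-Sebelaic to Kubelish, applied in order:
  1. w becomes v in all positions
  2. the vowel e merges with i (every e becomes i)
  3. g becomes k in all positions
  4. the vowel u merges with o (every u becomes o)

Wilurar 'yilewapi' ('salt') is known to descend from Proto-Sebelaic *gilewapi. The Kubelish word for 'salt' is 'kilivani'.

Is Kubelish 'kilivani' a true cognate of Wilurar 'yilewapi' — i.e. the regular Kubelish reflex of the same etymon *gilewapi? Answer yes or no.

no

Derive the expected Kubelish reflex of *gilewapi:
Kubelish: start from *gilewapi.
  rule 1 (unconditioned shift): gilewapi → gilevapi
  rule 2 (vowel merger): gilevapi → gilivapi
  rule 3 (unconditioned shift): gilivapi → kilivapi
  rule 4: no change — kilivapi
  ⇒ Kubelish kilivapi
The regular Kubelish reflex would be 'kilivapi', but the attested form is 'kilivani'. The correspondence is irregular, so they are not cognates (the Kubelish form has a different source).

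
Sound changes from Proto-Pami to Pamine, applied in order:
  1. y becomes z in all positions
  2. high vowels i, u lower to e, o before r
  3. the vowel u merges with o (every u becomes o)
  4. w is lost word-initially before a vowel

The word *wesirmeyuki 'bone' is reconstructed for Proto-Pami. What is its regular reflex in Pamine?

esermezoki

Pamine: *wesirmeyuki
  wesirmeyuki → wesirmezuki   [unconditioned shift]
  wesirmezuki → wesermezuki   [pre-rhotic lowering]
  wesermezuki → wesermezoki   [vowel merger]
  wesermezoki → esermezoki   [glide loss]
  giving Pamine esermezoki.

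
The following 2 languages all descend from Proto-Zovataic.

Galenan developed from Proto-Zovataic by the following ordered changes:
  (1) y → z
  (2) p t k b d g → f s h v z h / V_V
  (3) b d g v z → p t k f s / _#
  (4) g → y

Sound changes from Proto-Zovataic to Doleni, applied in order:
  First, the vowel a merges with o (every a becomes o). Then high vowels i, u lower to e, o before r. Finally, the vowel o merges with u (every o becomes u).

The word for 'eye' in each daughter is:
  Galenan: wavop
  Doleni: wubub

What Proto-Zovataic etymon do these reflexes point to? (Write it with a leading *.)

Position 3: Galenan has v, Doleni has b. Doleni preserves b here (none of its changes turn any other segment into b), so the proto-segment is *b.
Position 2: Galenan has a, Doleni has u. Galenan preserves a here (none of its changes turn any other segment into a), so the proto-segment is *a.
Position 4: Galenan has o, Doleni has u. Galenan preserves o here (none of its changes turn any other segment into o), so the proto-segment is *o.
This points to *wabob. Verify forward in each daughter:
Galenan: *wabob > wavob > wavop  (by intervocalic lenition, final devoicing)
Doleni: *wabob
  wabob → wobob   [vowel merger]
  wobob (rule 2 does not apply)
  wobob → wubub   [vowel merger]
  giving Doleni wubub.
Only *wabob yields all of Galenan wavop, Doleni wubub.

*wabob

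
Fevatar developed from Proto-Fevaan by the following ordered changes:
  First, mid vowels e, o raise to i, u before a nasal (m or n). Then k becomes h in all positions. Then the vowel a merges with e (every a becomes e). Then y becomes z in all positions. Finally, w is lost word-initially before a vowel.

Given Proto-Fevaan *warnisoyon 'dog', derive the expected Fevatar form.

ernisozun

Fevatar: *warnisoyon > warnisoyun > wernisoyun > wernisozun > ernisozun  (by pre-nasal raising, vowel merger, unconditioned shift, glide loss)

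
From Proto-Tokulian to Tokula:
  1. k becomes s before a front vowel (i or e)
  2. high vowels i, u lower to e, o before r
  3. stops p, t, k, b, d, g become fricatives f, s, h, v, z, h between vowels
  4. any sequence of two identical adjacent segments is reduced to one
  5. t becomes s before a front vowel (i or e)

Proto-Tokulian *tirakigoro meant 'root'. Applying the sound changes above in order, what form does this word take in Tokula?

serasihoro

Tokula: start from *tirakigoro.
  rule 1 (palatalisation): tirakigoro → tirasigoro
  rule 2 (pre-rhotic lowering): tirasigoro → terasigoro
  rule 3 (intervocalic lenition): terasigoro → terasihoro
  rule 4: no change — terasihoro
  rule 5 (palatalisation): terasihoro → serasihoro
  ⇒ Tokula serasihoro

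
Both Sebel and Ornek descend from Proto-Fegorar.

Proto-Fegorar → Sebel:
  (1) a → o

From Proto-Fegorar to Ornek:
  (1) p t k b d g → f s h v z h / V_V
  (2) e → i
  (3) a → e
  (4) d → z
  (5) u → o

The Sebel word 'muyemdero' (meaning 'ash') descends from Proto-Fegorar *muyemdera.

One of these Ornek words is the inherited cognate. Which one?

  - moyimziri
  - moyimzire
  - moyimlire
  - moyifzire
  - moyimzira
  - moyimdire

moyimzire

Ornek: *muyemdera
  muyemdera (rule 1 does not apply)
  muyemdera → muyimdira   [vowel merger]
  muyimdira → muyimdire   [vowel merger]
  muyimdire → muyimzire   [unconditioned shift]
  muyimzire → moyimzire   [vowel merger]
  giving Ornek moyimzire.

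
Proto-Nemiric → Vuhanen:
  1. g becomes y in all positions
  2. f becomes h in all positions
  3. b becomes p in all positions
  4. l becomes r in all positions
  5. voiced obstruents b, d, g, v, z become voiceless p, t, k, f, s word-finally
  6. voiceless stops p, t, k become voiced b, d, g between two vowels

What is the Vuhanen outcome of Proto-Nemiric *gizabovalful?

yizabovarhur

Vuhanen: start from *gizabovalful.
  rule 1 (unconditioned shift): gizabovalful → yizabovalful
  rule 2 (unconditioned shift): yizabovalful → yizabovalhul
  rule 3 (unconditioned shift): yizabovalhul → yizapovalhul
  rule 4 (unconditioned shift): yizapovalhul → yizapovarhur
  rule 5: no change — yizapovarhur
  rule 6 (intervocalic voicing): yizapovarhur → yizabovarhur
  ⇒ Vuhanen yizabovarhur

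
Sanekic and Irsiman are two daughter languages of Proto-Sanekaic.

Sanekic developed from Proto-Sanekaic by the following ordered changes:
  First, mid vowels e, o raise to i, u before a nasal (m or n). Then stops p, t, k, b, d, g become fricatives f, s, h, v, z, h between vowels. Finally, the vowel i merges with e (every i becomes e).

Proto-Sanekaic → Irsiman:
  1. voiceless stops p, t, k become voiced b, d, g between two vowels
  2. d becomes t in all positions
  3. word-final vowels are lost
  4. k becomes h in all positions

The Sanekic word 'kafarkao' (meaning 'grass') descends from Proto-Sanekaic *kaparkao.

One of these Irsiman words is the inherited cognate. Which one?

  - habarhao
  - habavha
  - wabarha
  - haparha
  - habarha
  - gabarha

habarha

Irsiman: *kaparkao
  kaparkao → kabarkao   [intervocalic voicing]
  kabarkao (rule 2 does not apply)
  kabarkao → kabarka   [apocope]
  kabarka → habarha   [unconditioned shift]
  giving Irsiman habarha.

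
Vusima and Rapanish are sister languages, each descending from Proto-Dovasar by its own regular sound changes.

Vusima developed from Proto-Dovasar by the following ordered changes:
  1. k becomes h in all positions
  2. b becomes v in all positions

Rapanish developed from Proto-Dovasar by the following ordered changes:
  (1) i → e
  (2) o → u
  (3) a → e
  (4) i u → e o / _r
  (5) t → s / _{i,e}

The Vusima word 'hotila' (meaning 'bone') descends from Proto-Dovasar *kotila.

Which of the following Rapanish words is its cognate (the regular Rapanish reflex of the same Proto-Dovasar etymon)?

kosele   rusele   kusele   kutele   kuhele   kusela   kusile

Rapanish: *kotila
  kotila → kotela   [vowel merger]
  kotela → kutela   [vowel merger]
  kutela → kutele   [vowel merger]
  kutele (rule 4 does not apply)
  kutele → kusele   [palatalisation]
  giving Rapanish kusele.
The other candidates each miss or misapply at least one Rapanish change.

kusele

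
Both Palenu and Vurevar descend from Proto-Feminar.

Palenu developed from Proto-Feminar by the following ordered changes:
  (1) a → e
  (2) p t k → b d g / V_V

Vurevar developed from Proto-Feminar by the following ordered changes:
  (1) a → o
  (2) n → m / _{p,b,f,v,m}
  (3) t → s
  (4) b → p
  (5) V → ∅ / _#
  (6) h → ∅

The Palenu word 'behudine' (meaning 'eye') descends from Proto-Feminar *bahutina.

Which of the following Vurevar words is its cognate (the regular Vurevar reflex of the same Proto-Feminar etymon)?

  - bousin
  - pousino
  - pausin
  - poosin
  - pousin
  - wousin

Vurevar: *bahutina
  bahutina → bohutino   [vowel merger]
  bohutino (rule 2 does not apply)
  bohutino → bohusino   [unconditioned shift]
  bohusino → pohusino   [unconditioned shift]
  pohusino → pohusin   [apocope]
  pohusin → pousin   [h-loss]
  giving Vurevar pousin.

pousin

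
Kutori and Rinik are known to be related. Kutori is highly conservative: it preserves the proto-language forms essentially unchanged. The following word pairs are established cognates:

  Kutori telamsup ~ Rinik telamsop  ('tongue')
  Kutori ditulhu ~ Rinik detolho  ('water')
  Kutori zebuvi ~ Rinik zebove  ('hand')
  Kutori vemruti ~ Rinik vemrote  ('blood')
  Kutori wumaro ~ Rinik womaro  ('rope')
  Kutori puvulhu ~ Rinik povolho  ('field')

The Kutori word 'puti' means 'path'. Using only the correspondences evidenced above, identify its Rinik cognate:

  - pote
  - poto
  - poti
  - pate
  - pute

pote

ditulhu ~ detolho, vemruti ~ vemrote — Kutori u corresponds to Rinik o after a consonant, before a consonant other than r, m, n, p, b, f, v.
zebuvi ~ zebove, vemruti ~ vemrote — Kutori i corresponds to Rinik e word-finally.
Applying these to Kutori 'puti':
  puti → poti   (u→o after a consonant, before a consonant other than r, m, n, p, b, f, v)
  poti → pote   (i→e word-finally)
So the Rinik cognate is 'pote'.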